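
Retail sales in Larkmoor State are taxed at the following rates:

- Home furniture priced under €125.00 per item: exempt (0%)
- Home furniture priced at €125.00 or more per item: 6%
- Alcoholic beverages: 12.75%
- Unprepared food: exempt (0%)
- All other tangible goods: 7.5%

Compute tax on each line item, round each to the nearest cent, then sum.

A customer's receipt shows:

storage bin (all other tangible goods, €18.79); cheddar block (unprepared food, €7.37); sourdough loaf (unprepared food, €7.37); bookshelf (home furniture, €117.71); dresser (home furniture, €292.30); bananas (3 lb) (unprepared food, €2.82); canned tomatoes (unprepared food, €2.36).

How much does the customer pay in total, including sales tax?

Storage bin €18.79: all other tangible goods → 7.5% → €1.41
Cheddar block €7.37: unprepared food → 0% → €0.00
Sourdough loaf €7.37: unprepared food → 0% → €0.00
Bookshelf €117.71: home furniture, under €125.00 → 0% → €0.00
Dresser €292.30: home furniture, €125.00 or more → 6% → €17.54
Bananas (3 lb) €2.82: unprepared food → 0% → €0.00
Canned tomatoes €2.36: unprepared food → 0% → €0.00
Subtotal = €448.72; tax = €18.95; total due = €467.67

€467.67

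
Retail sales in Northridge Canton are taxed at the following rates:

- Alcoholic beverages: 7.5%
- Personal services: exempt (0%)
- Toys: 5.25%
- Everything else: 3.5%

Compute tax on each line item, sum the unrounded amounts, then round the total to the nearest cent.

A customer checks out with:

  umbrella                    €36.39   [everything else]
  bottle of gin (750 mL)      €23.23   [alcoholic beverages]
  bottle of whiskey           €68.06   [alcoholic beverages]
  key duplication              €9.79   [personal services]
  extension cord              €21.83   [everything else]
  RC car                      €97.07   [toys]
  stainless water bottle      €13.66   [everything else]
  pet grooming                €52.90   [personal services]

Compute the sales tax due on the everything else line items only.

€2.52

Umbrella €36.39: everything else → 3.5% → €1.27365
Extension cord €21.83: everything else → 3.5% → €0.76405
Stainless water bottle €13.66: everything else → 3.5% → €0.4781
Tax on everything else: unrounded sum = €2.5158 → €2.52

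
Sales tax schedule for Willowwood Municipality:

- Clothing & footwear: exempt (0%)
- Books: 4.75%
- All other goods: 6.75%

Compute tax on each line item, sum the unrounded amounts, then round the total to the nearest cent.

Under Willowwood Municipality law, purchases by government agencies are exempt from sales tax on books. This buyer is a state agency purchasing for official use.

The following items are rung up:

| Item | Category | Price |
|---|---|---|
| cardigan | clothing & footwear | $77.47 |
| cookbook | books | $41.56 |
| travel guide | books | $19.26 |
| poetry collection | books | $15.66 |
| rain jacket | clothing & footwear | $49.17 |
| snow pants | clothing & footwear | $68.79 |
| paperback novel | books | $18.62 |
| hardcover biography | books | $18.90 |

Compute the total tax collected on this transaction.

$0.00

Cardigan $77.47: clothing & footwear → 0% → $0.00
Cookbook $41.56: books, buyer-exempt → 0% → $0.00
Travel guide $19.26: books, buyer-exempt → 0% → $0.00
Poetry collection $15.66: books, buyer-exempt → 0% → $0.00
Rain jacket $49.17: clothing & footwear → 0% → $0.00
Snow pants $68.79: clothing & footwear → 0% → $0.00
Paperback novel $18.62: books, buyer-exempt → 0% → $0.00
Hardcover biography $18.90: books, buyer-exempt → 0% → $0.00
Unrounded tax sum = $0.00 → $0.00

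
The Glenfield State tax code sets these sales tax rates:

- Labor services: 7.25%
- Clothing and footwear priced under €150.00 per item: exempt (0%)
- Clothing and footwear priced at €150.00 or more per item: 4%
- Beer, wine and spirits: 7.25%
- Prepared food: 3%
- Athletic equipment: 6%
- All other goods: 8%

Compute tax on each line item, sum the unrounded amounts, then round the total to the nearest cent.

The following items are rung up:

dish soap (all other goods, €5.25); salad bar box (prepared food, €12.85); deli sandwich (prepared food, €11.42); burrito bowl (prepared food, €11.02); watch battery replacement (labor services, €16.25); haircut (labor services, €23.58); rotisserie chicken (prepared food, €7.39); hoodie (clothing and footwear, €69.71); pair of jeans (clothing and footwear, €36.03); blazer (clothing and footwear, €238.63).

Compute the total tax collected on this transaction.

€14.13

Dish soap €5.25: all other goods → 8% → €0.42
Salad bar box €12.85: prepared food → 3% → €0.3855
Deli sandwich €11.42: prepared food → 3% → €0.3426
Burrito bowl €11.02: prepared food → 3% → €0.3306
Watch battery replacement €16.25: labor services → 7.25% → €1.178125
Haircut €23.58: labor services → 7.25% → €1.70955
Rotisserie chicken €7.39: prepared food → 3% → €0.2217
Hoodie €69.71: clothing and footwear, under €150.00 → 0% → €0.00
Pair of jeans €36.03: clothing and footwear, under €150.00 → 0% → €0.00
Blazer €238.63: clothing and footwear, €150.00 or more → 4% → €9.5452
Unrounded tax sum = €14.133275 → €14.13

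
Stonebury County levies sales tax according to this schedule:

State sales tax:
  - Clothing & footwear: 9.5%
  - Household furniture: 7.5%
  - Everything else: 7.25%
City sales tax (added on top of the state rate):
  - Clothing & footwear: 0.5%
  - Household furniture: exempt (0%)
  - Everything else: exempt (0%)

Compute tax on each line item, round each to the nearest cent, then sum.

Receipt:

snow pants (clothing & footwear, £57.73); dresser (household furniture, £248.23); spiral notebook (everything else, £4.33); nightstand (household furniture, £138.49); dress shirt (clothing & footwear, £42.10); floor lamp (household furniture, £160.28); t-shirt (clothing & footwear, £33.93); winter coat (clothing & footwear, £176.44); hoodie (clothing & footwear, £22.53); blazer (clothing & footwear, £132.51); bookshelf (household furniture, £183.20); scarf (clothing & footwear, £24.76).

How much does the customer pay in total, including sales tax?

Snow pants £57.73: clothing & footwear → 9.5% + 0.5% city = 10% → £5.77
Dresser £248.23: household furniture → 7.5% + 0% city = 7.5% → £18.62
Spiral notebook £4.33: everything else → 7.25% + 0% city = 7.25% → £0.31
Nightstand £138.49: household furniture → 7.5% + 0% city = 7.5% → £10.39
Dress shirt £42.10: clothing & footwear → 9.5% + 0.5% city = 10% → £4.21
Floor lamp £160.28: household furniture → 7.5% + 0% city = 7.5% → £12.02
T-shirt £33.93: clothing & footwear → 9.5% + 0.5% city = 10% → £3.39
Winter coat £176.44: clothing & footwear → 9.5% + 0.5% city = 10% → £17.64
Hoodie £22.53: clothing & footwear → 9.5% + 0.5% city = 10% → £2.25
Blazer £132.51: clothing & footwear → 9.5% + 0.5% city = 10% → £13.25
Bookshelf £183.20: household furniture → 7.5% + 0% city = 7.5% → £13.74
Scarf £24.76: clothing & footwear → 9.5% + 0.5% city = 10% → £2.48
Subtotal = £1224.53; tax = £104.07; total due = £1328.60

£1328.60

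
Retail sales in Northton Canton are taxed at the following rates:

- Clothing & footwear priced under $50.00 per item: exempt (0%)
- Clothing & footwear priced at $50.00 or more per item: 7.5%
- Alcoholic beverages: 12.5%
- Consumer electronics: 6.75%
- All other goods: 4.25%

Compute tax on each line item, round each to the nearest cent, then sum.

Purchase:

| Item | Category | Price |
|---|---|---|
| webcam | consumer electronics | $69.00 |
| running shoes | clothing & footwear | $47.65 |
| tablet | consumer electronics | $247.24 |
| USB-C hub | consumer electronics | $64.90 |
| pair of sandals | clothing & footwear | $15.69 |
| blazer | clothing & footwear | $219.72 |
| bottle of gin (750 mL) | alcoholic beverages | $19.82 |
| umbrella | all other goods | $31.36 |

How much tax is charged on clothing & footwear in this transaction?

Running shoes $47.65: clothing & footwear, under $50.00 → 0% → $0.00
Pair of sandals $15.69: clothing & footwear, under $50.00 → 0% → $0.00
Blazer $219.72: clothing & footwear, $50.00 or more → 7.5% → $16.48
Tax on clothing & footwear = $0.00 + $0.00 + $16.48 = $16.48

$16.48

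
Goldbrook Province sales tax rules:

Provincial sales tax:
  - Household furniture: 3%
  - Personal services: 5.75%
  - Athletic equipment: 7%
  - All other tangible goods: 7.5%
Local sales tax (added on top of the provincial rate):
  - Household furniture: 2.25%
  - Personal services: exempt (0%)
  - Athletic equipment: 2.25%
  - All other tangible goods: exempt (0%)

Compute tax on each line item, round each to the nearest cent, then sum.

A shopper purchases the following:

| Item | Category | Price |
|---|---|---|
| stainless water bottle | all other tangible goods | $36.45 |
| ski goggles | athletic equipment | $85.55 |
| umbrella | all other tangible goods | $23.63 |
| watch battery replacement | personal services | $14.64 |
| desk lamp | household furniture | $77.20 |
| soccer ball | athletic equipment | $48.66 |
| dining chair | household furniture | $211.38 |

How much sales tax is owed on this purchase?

$32.90

Stainless water bottle $36.45: all other tangible goods → 7.5% + 0% local = 7.5% → $2.73
Ski goggles $85.55: athletic equipment → 7% + 2.25% local = 9.25% → $7.91
Umbrella $23.63: all other tangible goods → 7.5% + 0% local = 7.5% → $1.77
Watch battery replacement $14.64: personal services → 5.75% + 0% local = 5.75% → $0.84
Desk lamp $77.20: household furniture → 3% + 2.25% local = 5.25% → $4.05
Soccer ball $48.66: athletic equipment → 7% + 2.25% local = 9.25% → $4.50
Dining chair $211.38: household furniture → 3% + 2.25% local = 5.25% → $11.10
Total tax = $2.73 + $7.91 + $1.77 + $0.84 + $4.05 + $4.50 + $11.10 = $32.90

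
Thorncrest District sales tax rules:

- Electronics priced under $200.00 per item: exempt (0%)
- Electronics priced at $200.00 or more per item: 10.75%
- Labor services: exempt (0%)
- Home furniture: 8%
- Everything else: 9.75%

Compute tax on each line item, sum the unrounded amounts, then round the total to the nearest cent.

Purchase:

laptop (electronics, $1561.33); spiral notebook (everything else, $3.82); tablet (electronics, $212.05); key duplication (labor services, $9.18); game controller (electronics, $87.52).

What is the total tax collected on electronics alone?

$190.64

Laptop $1561.33: electronics, $200.00 or more → 10.75% → $167.842975
Tablet $212.05: electronics, $200.00 or more → 10.75% → $22.795375
Game controller $87.52: electronics, under $200.00 → 0% → $0.00
Tax on electronics: unrounded sum = $190.63835 → $190.64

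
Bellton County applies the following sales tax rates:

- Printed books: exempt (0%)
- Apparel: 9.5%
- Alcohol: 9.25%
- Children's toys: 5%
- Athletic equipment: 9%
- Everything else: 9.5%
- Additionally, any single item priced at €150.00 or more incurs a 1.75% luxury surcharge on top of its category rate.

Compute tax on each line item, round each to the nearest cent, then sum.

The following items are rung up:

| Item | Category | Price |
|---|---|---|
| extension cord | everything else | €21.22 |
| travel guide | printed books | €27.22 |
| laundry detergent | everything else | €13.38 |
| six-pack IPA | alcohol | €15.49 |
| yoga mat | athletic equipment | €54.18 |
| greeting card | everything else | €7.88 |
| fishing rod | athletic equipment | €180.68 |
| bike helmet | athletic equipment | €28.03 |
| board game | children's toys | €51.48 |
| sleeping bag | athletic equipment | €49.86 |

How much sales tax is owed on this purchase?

Extension cord €21.22: everything else → 9.5% → €2.02
Travel guide €27.22: printed books → 0% → €0.00
Laundry detergent €13.38: everything else → 9.5% → €1.27
Six-pack IPA €15.49: alcohol → 9.25% → €1.43
Yoga mat €54.18: athletic equipment → 9% → €4.88
Greeting card €7.88: everything else → 9.5% → €0.75
Fishing rod €180.68: athletic equipment → 9% + 1.75% surcharge = 10.75% → €19.42
Bike helmet €28.03: athletic equipment → 9% → €2.52
Board game €51.48: children's toys → 5% → €2.57
Sleeping bag €49.86: athletic equipment → 9% → €4.49
Total tax = €2.02 + €1.27 + €1.43 + €4.88 + €0.75 + €19.42 + €2.52 + €2.57 + €4.49 = €39.35

€39.35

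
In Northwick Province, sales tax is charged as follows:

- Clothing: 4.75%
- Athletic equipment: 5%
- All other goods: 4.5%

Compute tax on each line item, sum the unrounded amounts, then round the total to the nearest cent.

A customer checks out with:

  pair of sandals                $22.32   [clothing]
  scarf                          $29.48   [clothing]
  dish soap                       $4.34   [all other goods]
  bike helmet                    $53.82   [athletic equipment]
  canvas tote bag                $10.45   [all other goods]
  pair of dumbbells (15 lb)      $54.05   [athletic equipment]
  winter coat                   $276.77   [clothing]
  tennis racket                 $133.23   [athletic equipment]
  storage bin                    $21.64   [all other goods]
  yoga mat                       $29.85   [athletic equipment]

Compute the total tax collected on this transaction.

$30.79

Pair of sandals $22.32: clothing → 4.75% → $1.0602
Scarf $29.48: clothing → 4.75% → $1.4003
Dish soap $4.34: all other goods → 4.5% → $0.1953
Bike helmet $53.82: athletic equipment → 5% → $2.691
Canvas tote bag $10.45: all other goods → 4.5% → $0.47025
Pair of dumbbells (15 lb) $54.05: athletic equipment → 5% → $2.7025
Winter coat $276.77: clothing → 4.75% → $13.146575
Tennis racket $133.23: athletic equipment → 5% → $6.6615
Storage bin $21.64: all other goods → 4.5% → $0.9738
Yoga mat $29.85: athletic equipment → 5% → $1.4925
Unrounded tax sum = $30.793925 → $30.79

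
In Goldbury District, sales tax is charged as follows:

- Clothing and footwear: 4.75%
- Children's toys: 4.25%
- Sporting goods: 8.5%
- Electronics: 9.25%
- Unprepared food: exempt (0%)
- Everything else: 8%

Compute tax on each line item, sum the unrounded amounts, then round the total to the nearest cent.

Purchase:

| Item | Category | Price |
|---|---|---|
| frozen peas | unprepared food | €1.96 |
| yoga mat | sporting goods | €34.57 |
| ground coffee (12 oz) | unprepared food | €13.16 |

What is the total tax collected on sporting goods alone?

Yoga mat €34.57: sporting goods → 8.5% → €2.93845
Tax on sporting goods: unrounded sum = €2.93845 → €2.94

€2.94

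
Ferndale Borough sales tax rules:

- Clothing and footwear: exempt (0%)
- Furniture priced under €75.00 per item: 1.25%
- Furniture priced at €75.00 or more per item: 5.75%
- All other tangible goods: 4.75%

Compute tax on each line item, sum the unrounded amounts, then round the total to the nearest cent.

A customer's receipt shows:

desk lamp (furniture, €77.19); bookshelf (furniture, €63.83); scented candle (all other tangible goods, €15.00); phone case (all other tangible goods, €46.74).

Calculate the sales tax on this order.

Desk lamp €77.19: furniture, €75.00 or more → 5.75% → €4.438425
Bookshelf €63.83: furniture, under €75.00 → 1.25% → €0.797875
Scented candle €15.00: all other tangible goods → 4.75% → €0.7125
Phone case €46.74: all other tangible goods → 4.75% → €2.22015
Unrounded tax sum = €8.16895 → €8.17

€8.17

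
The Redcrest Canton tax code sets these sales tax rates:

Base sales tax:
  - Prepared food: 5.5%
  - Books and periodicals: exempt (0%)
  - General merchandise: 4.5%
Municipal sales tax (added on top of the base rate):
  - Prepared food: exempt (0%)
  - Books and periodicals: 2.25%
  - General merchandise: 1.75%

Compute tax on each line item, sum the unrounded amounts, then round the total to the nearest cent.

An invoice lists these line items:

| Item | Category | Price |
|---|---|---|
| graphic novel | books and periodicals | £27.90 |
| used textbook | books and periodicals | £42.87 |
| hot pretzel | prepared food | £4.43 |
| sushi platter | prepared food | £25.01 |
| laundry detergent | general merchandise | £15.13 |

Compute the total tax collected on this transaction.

Graphic novel £27.90: books and periodicals → 0% + 2.25% municipal = 2.25% → £0.62775
Used textbook £42.87: books and periodicals → 0% + 2.25% municipal = 2.25% → £0.964575
Hot pretzel £4.43: prepared food → 5.5% + 0% municipal = 5.5% → £0.24365
Sushi platter £25.01: prepared food → 5.5% + 0% municipal = 5.5% → £1.37555
Laundry detergent £15.13: general merchandise → 4.5% + 1.75% municipal = 6.25% → £0.945625
Unrounded tax sum = £4.15715 → £4.16

£4.16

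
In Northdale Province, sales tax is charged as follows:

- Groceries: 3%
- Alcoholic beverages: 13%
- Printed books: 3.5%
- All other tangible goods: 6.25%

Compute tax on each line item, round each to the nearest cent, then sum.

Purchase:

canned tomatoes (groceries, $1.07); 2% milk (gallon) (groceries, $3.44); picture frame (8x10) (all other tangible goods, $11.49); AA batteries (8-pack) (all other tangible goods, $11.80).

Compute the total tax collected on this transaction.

Canned tomatoes $1.07: groceries → 3% → $0.03
2% milk (gallon) $3.44: groceries → 3% → $0.10
Picture frame (8x10) $11.49: all other tangible goods → 6.25% → $0.72
AA batteries (8-pack) $11.80: all other tangible goods → 6.25% → $0.74
Total tax = $0.03 + $0.10 + $0.72 + $0.74 = $1.59

$1.59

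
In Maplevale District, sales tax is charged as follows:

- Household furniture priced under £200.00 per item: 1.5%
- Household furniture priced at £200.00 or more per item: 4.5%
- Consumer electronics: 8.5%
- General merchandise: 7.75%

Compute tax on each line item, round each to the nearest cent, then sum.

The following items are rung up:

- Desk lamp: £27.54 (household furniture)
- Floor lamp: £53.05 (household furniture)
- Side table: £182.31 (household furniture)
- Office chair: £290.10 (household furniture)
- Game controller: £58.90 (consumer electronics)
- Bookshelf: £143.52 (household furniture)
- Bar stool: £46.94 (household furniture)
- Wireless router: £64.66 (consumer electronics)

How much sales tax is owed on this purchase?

Desk lamp £27.54: household furniture, under £200.00 → 1.5% → £0.41
Floor lamp £53.05: household furniture, under £200.00 → 1.5% → £0.80
Side table £182.31: household furniture, under £200.00 → 1.5% → £2.73
Office chair £290.10: household furniture, £200.00 or more → 4.5% → £13.05
Game controller £58.90: consumer electronics → 8.5% → £5.01
Bookshelf £143.52: household furniture, under £200.00 → 1.5% → £2.15
Bar stool £46.94: household furniture, under £200.00 → 1.5% → £0.70
Wireless router £64.66: consumer electronics → 8.5% → £5.50
Total tax = £0.41 + £0.80 + £2.73 + £13.05 + £5.01 + £2.15 + £0.70 + £5.50 = £30.35

£30.35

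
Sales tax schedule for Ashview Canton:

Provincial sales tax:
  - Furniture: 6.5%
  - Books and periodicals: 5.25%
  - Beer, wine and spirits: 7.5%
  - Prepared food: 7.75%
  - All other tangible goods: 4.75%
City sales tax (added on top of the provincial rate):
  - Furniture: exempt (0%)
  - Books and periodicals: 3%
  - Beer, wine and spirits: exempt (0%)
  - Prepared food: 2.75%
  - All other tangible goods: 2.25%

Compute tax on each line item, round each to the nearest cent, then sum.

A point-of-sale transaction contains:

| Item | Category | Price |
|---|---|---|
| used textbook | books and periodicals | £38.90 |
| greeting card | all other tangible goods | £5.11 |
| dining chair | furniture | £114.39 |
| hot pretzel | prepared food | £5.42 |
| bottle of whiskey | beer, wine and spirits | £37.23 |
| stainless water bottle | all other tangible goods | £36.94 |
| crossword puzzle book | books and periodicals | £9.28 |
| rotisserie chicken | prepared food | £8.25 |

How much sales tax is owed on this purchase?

£18.60

Used textbook £38.90: books and periodicals → 5.25% + 3% city = 8.25% → £3.21
Greeting card £5.11: all other tangible goods → 4.75% + 2.25% city = 7% → £0.36
Dining chair £114.39: furniture → 6.5% + 0% city = 6.5% → £7.44
Hot pretzel £5.42: prepared food → 7.75% + 2.75% city = 10.5% → £0.57
Bottle of whiskey £37.23: beer, wine and spirits → 7.5% + 0% city = 7.5% → £2.79
Stainless water bottle £36.94: all other tangible goods → 4.75% + 2.25% city = 7% → £2.59
Crossword puzzle book £9.28: books and periodicals → 5.25% + 3% city = 8.25% → £0.77
Rotisserie chicken £8.25: prepared food → 7.75% + 2.75% city = 10.5% → £0.87
Total tax = £3.21 + £0.36 + £7.44 + £0.57 + £2.79 + £2.59 + £0.77 + £0.87 = £18.60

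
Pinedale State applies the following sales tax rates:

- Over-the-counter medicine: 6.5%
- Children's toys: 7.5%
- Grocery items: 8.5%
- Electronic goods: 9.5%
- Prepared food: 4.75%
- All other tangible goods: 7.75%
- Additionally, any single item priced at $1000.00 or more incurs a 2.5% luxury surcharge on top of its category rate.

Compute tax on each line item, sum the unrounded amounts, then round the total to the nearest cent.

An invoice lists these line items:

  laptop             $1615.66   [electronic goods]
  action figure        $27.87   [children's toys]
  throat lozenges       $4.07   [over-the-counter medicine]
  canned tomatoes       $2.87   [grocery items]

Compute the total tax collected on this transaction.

Laptop $1615.66: electronic goods → 9.5% + 2.5% surcharge = 12% → $193.8792
Action figure $27.87: children's toys → 7.5% → $2.09025
Throat lozenges $4.07: over-the-counter medicine → 6.5% → $0.26455
Canned tomatoes $2.87: grocery items → 8.5% → $0.24395
Unrounded tax sum = $196.47795 → $196.48

$196.48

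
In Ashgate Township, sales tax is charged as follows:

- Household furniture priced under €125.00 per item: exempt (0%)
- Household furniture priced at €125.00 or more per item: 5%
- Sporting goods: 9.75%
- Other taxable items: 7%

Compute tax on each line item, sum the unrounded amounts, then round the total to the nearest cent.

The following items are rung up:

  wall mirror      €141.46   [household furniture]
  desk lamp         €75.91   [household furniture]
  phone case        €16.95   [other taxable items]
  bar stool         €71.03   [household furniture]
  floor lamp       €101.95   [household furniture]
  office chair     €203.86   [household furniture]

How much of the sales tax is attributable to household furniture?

Wall mirror €141.46: household furniture, €125.00 or more → 5% → €7.073
Desk lamp €75.91: household furniture, under €125.00 → 0% → €0.00
Bar stool €71.03: household furniture, under €125.00 → 0% → €0.00
Floor lamp €101.95: household furniture, under €125.00 → 0% → €0.00
Office chair €203.86: household furniture, €125.00 or more → 5% → €10.193
Tax on household furniture: unrounded sum = €17.266 → €17.27

€17.27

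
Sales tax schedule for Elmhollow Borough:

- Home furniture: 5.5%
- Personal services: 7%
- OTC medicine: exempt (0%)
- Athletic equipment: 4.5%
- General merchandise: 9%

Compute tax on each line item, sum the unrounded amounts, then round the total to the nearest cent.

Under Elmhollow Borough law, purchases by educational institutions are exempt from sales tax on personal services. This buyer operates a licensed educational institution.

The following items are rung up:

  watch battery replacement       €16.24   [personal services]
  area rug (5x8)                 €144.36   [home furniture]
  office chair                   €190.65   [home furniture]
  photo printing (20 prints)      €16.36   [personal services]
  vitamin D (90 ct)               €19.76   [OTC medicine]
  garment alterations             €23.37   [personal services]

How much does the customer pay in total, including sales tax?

Watch battery replacement €16.24: personal services, buyer-exempt → 0% → €0.00
Area rug (5x8) €144.36: home furniture → 5.5% → €7.9398
Office chair €190.65: home furniture → 5.5% → €10.48575
Photo printing (20 prints) €16.36: personal services, buyer-exempt → 0% → €0.00
Vitamin D (90 ct) €19.76: OTC medicine → 0% → €0.00
Garment alterations €23.37: personal services, buyer-exempt → 0% → €0.00
Subtotal = €410.74; unrounded tax = €18.42555 → €18.43; total due = €429.17

€429.17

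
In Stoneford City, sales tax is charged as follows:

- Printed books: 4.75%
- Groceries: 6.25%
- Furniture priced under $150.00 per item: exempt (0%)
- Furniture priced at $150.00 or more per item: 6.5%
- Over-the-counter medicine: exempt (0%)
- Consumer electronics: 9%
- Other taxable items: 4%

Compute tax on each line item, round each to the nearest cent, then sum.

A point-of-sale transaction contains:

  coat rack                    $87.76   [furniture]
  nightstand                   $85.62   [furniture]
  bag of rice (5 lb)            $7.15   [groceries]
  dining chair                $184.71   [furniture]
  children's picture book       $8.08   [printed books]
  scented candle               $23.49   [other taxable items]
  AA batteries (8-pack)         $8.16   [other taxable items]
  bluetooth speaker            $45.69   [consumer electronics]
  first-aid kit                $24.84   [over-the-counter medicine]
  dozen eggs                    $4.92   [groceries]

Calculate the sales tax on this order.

Coat rack $87.76: furniture, under $150.00 → 0% → $0.00
Nightstand $85.62: furniture, under $150.00 → 0% → $0.00
Bag of rice (5 lb) $7.15: groceries → 6.25% → $0.45
Dining chair $184.71: furniture, $150.00 or more → 6.5% → $12.01
Children's picture book $8.08: printed books → 4.75% → $0.38
Scented candle $23.49: other taxable items → 4% → $0.94
AA batteries (8-pack) $8.16: other taxable items → 4% → $0.33
Bluetooth speaker $45.69: consumer electronics → 9% → $4.11
First-aid kit $24.84: over-the-counter medicine → 0% → $0.00
Dozen eggs $4.92: groceries → 6.25% → $0.31
Total tax = $0.45 + $12.01 + $0.38 + $0.94 + $0.33 + $4.11 + $0.31 = $18.53

$18.53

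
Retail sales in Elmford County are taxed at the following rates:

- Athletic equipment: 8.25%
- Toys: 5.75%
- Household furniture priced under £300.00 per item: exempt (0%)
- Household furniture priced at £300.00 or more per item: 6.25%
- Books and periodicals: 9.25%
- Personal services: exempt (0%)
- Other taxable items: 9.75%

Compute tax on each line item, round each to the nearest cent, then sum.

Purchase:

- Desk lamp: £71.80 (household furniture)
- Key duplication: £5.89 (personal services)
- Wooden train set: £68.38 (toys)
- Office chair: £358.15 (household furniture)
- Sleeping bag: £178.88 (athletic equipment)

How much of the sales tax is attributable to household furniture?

Desk lamp £71.80: household furniture, under £300.00 → 0% → £0.00
Office chair £358.15: household furniture, £300.00 or more → 6.25% → £22.38
Tax on household furniture = £0.00 + £22.38 = £22.38

£22.38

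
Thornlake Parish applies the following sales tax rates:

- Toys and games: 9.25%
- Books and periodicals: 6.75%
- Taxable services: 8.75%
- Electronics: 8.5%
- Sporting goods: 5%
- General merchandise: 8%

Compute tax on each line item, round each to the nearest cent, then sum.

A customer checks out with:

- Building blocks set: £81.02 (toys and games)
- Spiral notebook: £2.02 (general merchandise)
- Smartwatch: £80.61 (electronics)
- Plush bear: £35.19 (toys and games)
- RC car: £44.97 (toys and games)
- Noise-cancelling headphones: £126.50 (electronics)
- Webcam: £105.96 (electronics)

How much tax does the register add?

£41.68

Building blocks set £81.02: toys and games → 9.25% → £7.49
Spiral notebook £2.02: general merchandise → 8% → £0.16
Smartwatch £80.61: electronics → 8.5% → £6.85
Plush bear £35.19: toys and games → 9.25% → £3.26
RC car £44.97: toys and games → 9.25% → £4.16
Noise-cancelling headphones £126.50: electronics → 8.5% → £10.75
Webcam £105.96: electronics → 8.5% → £9.01
Total tax = £7.49 + £0.16 + £6.85 + £3.26 + £4.16 + £10.75 + £9.01 = £41.68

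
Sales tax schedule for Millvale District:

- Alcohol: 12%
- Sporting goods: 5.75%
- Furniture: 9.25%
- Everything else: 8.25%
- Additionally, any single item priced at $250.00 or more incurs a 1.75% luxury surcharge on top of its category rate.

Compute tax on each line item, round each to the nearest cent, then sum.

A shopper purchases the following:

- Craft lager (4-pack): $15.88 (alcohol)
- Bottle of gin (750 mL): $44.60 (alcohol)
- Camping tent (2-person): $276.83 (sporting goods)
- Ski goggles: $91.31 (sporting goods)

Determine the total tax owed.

Craft lager (4-pack) $15.88: alcohol → 12% → $1.91
Bottle of gin (750 mL) $44.60: alcohol → 12% → $5.35
Camping tent (2-person) $276.83: sporting goods → 5.75% + 1.75% surcharge = 7.5% → $20.76
Ski goggles $91.31: sporting goods → 5.75% → $5.25
Total tax = $1.91 + $5.35 + $20.76 + $5.25 = $33.27

$33.27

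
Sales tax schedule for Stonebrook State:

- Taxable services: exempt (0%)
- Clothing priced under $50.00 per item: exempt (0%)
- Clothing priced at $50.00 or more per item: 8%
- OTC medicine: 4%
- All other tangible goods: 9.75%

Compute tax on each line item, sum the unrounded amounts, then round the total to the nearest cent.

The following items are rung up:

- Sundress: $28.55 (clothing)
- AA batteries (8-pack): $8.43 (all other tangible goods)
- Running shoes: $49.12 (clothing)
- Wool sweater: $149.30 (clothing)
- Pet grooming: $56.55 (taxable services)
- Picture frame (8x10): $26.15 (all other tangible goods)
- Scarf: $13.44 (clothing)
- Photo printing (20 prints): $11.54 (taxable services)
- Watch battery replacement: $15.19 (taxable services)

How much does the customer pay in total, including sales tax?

Sundress $28.55: clothing, under $50.00 → 0% → $0.00
AA batteries (8-pack) $8.43: all other tangible goods → 9.75% → $0.821925
Running shoes $49.12: clothing, under $50.00 → 0% → $0.00
Wool sweater $149.30: clothing, $50.00 or more → 8% → $11.944
Pet grooming $56.55: taxable services → 0% → $0.00
Picture frame (8x10) $26.15: all other tangible goods → 9.75% → $2.549625
Scarf $13.44: clothing, under $50.00 → 0% → $0.00
Photo printing (20 prints) $11.54: taxable services → 0% → $0.00
Watch battery replacement $15.19: taxable services → 0% → $0.00
Subtotal = $358.27; unrounded tax = $15.31555 → $15.32; total due = $373.59

$373.59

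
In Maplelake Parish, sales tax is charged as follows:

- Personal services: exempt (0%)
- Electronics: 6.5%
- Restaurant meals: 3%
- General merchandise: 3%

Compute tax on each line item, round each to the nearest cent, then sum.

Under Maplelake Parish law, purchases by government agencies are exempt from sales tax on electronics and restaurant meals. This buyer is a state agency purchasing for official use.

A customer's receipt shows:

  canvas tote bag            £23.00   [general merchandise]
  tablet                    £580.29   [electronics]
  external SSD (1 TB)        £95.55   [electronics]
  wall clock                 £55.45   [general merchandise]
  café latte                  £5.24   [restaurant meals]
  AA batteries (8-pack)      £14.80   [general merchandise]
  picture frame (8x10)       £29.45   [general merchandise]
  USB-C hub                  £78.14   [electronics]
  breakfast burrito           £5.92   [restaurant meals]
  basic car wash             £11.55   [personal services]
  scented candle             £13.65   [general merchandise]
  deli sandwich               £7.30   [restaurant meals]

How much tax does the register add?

Canvas tote bag £23.00: general merchandise → 3% → £0.69
Tablet £580.29: electronics, buyer-exempt → 0% → £0.00
External SSD (1 TB) £95.55: electronics, buyer-exempt → 0% → £0.00
Wall clock £55.45: general merchandise → 3% → £1.66
Café latte £5.24: restaurant meals, buyer-exempt → 0% → £0.00
AA batteries (8-pack) £14.80: general merchandise → 3% → £0.44
Picture frame (8x10) £29.45: general merchandise → 3% → £0.88
USB-C hub £78.14: electronics, buyer-exempt → 0% → £0.00
Breakfast burrito £5.92: restaurant meals, buyer-exempt → 0% → £0.00
Basic car wash £11.55: personal services → 0% → £0.00
Scented candle £13.65: general merchandise → 3% → £0.41
Deli sandwich £7.30: restaurant meals, buyer-exempt → 0% → £0.00
Total tax = £0.69 + £1.66 + £0.44 + £0.88 + £0.41 = £4.08

£4.08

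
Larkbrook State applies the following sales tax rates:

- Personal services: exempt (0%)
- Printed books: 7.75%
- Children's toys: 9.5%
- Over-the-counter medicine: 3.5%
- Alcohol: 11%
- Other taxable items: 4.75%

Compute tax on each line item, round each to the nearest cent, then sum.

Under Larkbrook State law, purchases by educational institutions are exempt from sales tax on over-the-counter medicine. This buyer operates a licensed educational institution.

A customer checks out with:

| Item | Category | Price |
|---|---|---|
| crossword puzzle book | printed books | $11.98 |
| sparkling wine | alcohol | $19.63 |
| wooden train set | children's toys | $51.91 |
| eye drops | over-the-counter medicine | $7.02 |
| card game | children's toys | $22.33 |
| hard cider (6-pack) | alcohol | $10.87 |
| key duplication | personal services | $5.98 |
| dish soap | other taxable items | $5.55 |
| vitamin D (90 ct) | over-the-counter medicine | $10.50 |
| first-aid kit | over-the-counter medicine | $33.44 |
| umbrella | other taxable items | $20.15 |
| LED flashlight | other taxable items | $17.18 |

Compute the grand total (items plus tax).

$229.92

Crossword puzzle book $11.98: printed books → 7.75% → $0.93
Sparkling wine $19.63: alcohol → 11% → $2.16
Wooden train set $51.91: children's toys → 9.5% → $4.93
Eye drops $7.02: over-the-counter medicine, buyer-exempt → 0% → $0.00
Card game $22.33: children's toys → 9.5% → $2.12
Hard cider (6-pack) $10.87: alcohol → 11% → $1.20
Key duplication $5.98: personal services → 0% → $0.00
Dish soap $5.55: other taxable items → 4.75% → $0.26
Vitamin D (90 ct) $10.50: over-the-counter medicine, buyer-exempt → 0% → $0.00
First-aid kit $33.44: over-the-counter medicine, buyer-exempt → 0% → $0.00
Umbrella $20.15: other taxable items → 4.75% → $0.96
LED flashlight $17.18: other taxable items → 4.75% → $0.82
Subtotal = $216.54; tax = $13.38; total due = $229.92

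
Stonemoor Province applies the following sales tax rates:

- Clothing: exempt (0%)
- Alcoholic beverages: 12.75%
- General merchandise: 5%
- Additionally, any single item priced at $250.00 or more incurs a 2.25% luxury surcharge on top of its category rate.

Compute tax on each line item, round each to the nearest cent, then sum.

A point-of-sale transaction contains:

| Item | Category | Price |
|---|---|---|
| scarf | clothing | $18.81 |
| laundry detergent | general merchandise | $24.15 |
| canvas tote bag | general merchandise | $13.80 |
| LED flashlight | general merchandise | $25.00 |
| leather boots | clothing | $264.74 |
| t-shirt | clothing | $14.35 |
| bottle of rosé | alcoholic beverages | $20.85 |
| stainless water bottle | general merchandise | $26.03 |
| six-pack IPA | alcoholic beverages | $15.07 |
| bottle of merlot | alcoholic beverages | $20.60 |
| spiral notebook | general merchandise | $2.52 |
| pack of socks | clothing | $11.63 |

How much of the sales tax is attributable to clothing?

$5.96

Scarf $18.81: clothing → 0% → $0.00
Leather boots $264.74: clothing → 0% + 2.25% surcharge = 2.25% → $5.96
T-shirt $14.35: clothing → 0% → $0.00
Pack of socks $11.63: clothing → 0% → $0.00
Tax on clothing = $0.00 + $5.96 + $0.00 + $0.00 = $5.96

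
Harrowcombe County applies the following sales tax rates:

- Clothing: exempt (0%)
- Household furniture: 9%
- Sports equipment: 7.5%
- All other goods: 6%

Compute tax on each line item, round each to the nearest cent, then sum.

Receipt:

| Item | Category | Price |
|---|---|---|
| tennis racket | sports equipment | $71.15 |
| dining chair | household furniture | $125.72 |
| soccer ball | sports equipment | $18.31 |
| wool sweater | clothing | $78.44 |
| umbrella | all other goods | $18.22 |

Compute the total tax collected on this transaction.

$19.11

Tennis racket $71.15: sports equipment → 7.5% → $5.34
Dining chair $125.72: household furniture → 9% → $11.31
Soccer ball $18.31: sports equipment → 7.5% → $1.37
Wool sweater $78.44: clothing → 0% → $0.00
Umbrella $18.22: all other goods → 6% → $1.09
Total tax = $5.34 + $11.31 + $1.37 + $1.09 = $19.11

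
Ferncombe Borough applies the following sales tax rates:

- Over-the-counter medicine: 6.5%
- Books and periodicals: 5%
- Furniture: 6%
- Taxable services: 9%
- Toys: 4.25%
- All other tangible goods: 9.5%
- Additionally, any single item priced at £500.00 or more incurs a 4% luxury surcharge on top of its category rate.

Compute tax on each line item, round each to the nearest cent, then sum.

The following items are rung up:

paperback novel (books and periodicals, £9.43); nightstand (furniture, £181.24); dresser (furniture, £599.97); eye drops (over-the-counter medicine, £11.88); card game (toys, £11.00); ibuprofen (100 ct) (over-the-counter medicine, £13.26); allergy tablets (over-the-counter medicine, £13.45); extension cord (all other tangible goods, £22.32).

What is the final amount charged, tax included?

Paperback novel £9.43: books and periodicals → 5% → £0.47
Nightstand £181.24: furniture → 6% → £10.87
Dresser £599.97: furniture → 6% + 4% surcharge = 10% → £60.00
Eye drops £11.88: over-the-counter medicine → 6.5% → £0.77
Card game £11.00: toys → 4.25% → £0.47
Ibuprofen (100 ct) £13.26: over-the-counter medicine → 6.5% → £0.86
Allergy tablets £13.45: over-the-counter medicine → 6.5% → £0.87
Extension cord £22.32: all other tangible goods → 9.5% → £2.12
Subtotal = £862.55; tax = £76.43; total due = £938.98

£938.98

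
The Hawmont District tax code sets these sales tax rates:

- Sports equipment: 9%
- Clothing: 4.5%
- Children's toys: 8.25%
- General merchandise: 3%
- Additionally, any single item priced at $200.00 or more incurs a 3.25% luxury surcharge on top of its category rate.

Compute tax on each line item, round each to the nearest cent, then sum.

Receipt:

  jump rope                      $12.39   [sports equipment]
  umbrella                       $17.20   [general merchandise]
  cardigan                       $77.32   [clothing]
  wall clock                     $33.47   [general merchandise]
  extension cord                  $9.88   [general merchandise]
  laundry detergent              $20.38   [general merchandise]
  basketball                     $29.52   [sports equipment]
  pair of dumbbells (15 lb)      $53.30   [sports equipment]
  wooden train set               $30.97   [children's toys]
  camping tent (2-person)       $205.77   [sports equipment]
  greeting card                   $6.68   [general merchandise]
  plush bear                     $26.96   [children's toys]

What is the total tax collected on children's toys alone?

$4.78

Wooden train set $30.97: children's toys → 8.25% → $2.56
Plush bear $26.96: children's toys → 8.25% → $2.22
Tax on children's toys = $2.56 + $2.22 = $4.78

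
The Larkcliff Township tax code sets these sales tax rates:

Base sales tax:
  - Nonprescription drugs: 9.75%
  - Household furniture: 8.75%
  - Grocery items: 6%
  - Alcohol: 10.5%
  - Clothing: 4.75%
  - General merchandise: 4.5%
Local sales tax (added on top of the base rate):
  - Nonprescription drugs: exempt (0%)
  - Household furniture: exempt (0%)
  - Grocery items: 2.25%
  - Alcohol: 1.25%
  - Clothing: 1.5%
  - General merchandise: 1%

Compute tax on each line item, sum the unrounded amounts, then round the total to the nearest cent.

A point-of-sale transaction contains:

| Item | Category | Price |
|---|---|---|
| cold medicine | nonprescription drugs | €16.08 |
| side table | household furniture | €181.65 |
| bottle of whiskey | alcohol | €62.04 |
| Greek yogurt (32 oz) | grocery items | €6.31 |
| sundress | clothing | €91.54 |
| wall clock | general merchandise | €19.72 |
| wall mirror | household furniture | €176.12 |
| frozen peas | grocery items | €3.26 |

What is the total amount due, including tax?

€604.48

Cold medicine €16.08: nonprescription drugs → 9.75% + 0% local = 9.75% → €1.5678
Side table €181.65: household furniture → 8.75% + 0% local = 8.75% → €15.894375
Bottle of whiskey €62.04: alcohol → 10.5% + 1.25% local = 11.75% → €7.2897
Greek yogurt (32 oz) €6.31: grocery items → 6% + 2.25% local = 8.25% → €0.520575
Sundress €91.54: clothing → 4.75% + 1.5% local = 6.25% → €5.72125
Wall clock €19.72: general merchandise → 4.5% + 1% local = 5.5% → €1.0846
Wall mirror €176.12: household furniture → 8.75% + 0% local = 8.75% → €15.4105
Frozen peas €3.26: grocery items → 6% + 2.25% local = 8.25% → €0.26895
Subtotal = €556.72; unrounded tax = €47.75775 → €47.76; total due = €604.48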